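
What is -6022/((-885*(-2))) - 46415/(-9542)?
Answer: 12346313/8444670 ≈ 1.4620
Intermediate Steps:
-6022/((-885*(-2))) - 46415/(-9542) = -6022/1770 - 46415*(-1/9542) = -6022*1/1770 + 46415/9542 = -3011/885 + 46415/9542 = 12346313/8444670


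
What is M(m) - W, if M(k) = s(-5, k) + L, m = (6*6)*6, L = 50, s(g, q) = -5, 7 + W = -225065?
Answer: 225117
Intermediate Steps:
W = -225072 (W = -7 - 225065 = -225072)
m = 216 (m = 36*6 = 216)
M(k) = 45 (M(k) = -5 + 50 = 45)
M(m) - W = 45 - 1*(-225072) = 45 + 225072 = 225117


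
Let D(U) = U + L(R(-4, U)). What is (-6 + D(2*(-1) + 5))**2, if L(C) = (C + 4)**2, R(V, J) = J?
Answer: 2116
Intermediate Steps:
L(C) = (4 + C)**2
D(U) = U + (4 + U)**2
(-6 + D(2*(-1) + 5))**2 = (-6 + ((2*(-1) + 5) + (4 + (2*(-1) + 5))**2))**2 = (-6 + ((-2 + 5) + (4 + (-2 + 5))**2))**2 = (-6 + (3 + (4 + 3)**2))**2 = (-6 + (3 + 7**2))**2 = (-6 + (3 + 49))**2 = (-6 + 52)**2 = 46**2 = 2116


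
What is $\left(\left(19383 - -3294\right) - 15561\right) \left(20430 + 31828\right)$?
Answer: $371867928$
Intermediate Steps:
$\left(\left(19383 - -3294\right) - 15561\right) \left(20430 + 31828\right) = \left(\left(19383 + 3294\right) - 15561\right) 52258 = \left(22677 - 15561\right) 52258 = 7116 \cdot 52258 = 371867928$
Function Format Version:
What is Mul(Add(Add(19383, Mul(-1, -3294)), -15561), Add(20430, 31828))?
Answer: 371867928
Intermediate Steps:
Mul(Add(Add(19383, Mul(-1, -3294)), -15561), Add(20430, 31828)) = Mul(Add(Add(19383, 3294), -15561), 52258) = Mul(Add(22677, -15561), 52258) = Mul(7116, 52258) = 371867928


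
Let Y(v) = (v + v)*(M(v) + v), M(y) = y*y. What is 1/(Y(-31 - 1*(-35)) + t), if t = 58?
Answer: 1/218 ≈ 0.0045872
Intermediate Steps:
M(y) = y**2
Y(v) = 2*v*(v + v**2) (Y(v) = (v + v)*(v**2 + v) = (2*v)*(v + v**2) = 2*v*(v + v**2))
1/(Y(-31 - 1*(-35)) + t) = 1/(2*(-31 - 1*(-35))**2*(1 + (-31 - 1*(-35))) + 58) = 1/(2*(-31 + 35)**2*(1 + (-31 + 35)) + 58) = 1/(2*4**2*(1 + 4) + 58) = 1/(2*16*5 + 58) = 1/(160 + 58) = 1/218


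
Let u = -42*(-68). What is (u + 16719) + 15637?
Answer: 35212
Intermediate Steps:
u = 2856
(u + 16719) + 15637 = (2856 + 16719) + 15637 = 19575 + 15637 = 35212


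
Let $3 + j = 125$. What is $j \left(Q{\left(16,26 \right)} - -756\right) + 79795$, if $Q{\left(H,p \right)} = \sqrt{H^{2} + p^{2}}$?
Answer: $172027 + 244 \sqrt{233} \approx 1.7575 \cdot 10^{5}$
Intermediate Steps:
$j = 122$ ($j = -3 + 125 = 122$)
$j \left(Q{\left(16,26 \right)} - -756\right) + 79795 = 122 \left(\sqrt{16^{2} + 26^{2}} - -756\right) + 79795 = 122 \left(\sqrt{256 + 676} + 756\right) + 79795 = 122 \left(\sqrt{932} + 756\right) + 79795 = 122 \left(2 \sqrt{233} + 756\right) + 79795 = 122 \left(756 + 2 \sqrt{233}\right) + 79795 = \left(92232 + 244 \sqrt{233}\right) + 79795 = 172027 + 244 \sqrt{233}$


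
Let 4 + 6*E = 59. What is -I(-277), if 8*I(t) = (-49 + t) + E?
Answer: 1901/48 ≈ 39.604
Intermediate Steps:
E = 55/6 (E = -⅔ + (⅙)*59 = -⅔ + 59/6 = 55/6 ≈ 9.1667)
I(t) = -239/48 + t/8 (I(t) = ((-49 + t) + 55/6)/8 = (-239/6 + t)/8 = -239/48 + t/8)
-I(-277) = -(-239/48 + (⅛)*(-277)) = -(-239/48 - 277/8) = -1*(-1901/48) = 1901/48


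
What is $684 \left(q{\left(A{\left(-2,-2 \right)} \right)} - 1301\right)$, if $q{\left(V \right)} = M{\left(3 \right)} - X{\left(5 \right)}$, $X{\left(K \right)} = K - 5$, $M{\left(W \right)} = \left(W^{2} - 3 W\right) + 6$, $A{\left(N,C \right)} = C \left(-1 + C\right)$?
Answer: $-885780$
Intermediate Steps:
$M{\left(W \right)} = 6 + W^{2} - 3 W$
$X{\left(K \right)} = -5 + K$
$q{\left(V \right)} = 6$ ($q{\left(V \right)} = \left(6 + 3^{2} - 9\right) - \left(-5 + 5\right) = \left(6 + 9 - 9\right) - 0 = 6 + 0 = 6$)
$684 \left(q{\left(A{\left(-2,-2 \right)} \right)} - 1301\right) = 684 \left(6 - 1301\right) = 684 \left(-1295\right) = -885780$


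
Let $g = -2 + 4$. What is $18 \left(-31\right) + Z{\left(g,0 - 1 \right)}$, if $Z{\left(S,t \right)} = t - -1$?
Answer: $-558$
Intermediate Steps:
$g = 2$
$Z{\left(S,t \right)} = 1 + t$ ($Z{\left(S,t \right)} = t + 1 = 1 + t$)
$18 \left(-31\right) + Z{\left(g,0 - 1 \right)} = 18 \left(-31\right) + \left(1 + \left(0 - 1\right)\right) = -558 + \left(1 - 1\right) = -558 + 0 = -558$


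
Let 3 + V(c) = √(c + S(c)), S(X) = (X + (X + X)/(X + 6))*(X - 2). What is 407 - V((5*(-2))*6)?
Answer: 410 - 10*√317/3 ≈ 350.65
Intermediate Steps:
S(X) = (-2 + X)*(X + 2*X/(6 + X)) (S(X) = (X + (2*X)/(6 + X))*(-2 + X) = (X + 2*X/(6 + X))*(-2 + X) = (-2 + X)*(X + 2*X/(6 + X)))
V(c) = -3 + √(c + c*(-16 + c² + 6*c)/(6 + c))
407 - V((5*(-2))*6) = 407 - (-3 + √(((5*(-2))*6)*(-10 + ((5*(-2))*6)² + 7*((5*(-2))*6))/(6 + (5*(-2))*6))) = 407 - (-3 + √((-10*6)*(-10 + (-10*6)² + 7*(-10*6))/(6 - 10*6))) = 407 - (-3 + √(-60*(-10 + (-60)² + 7*(-60))/(6 - 60))) = 407 - (-3 + √(-60*(-10 + 3600 - 420)/(-54))) = 407 - (-3 + √(-60*(-1/54)*3170)) = 407 - (-3 + √(31700/9)) = 407 - (-3 + 10*√317/3) = 407 + (3 - 10*√317/3) = 410 - 10*√317/3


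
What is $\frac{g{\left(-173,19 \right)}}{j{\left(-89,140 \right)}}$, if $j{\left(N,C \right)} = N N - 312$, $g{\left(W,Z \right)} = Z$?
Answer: $\frac{19}{7609} \approx 0.002497$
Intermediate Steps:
$j{\left(N,C \right)} = -312 + N^{2}$ ($j{\left(N,C \right)} = N^{2} - 312 = -312 + N^{2}$)
$\frac{g{\left(-173,19 \right)}}{j{\left(-89,140 \right)}} = \frac{19}{-312 + \left(-89\right)^{2}} = \frac{19}{-312 + 7921} = \frac{19}{7609}$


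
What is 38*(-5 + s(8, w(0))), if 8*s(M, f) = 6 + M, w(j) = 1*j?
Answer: -247/2 ≈ -123.50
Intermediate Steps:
w(j) = j
s(M, f) = ¾ + M/8 (s(M, f) = (6 + M)/8 = ¾ + M/8)
38*(-5 + s(8, w(0))) = 38*(-5 + (¾ + (⅛)*8)) = 38*(-5 + (¾ + 1)) = 38*(-5 + 7/4) = 38*(-13/4) = -247/2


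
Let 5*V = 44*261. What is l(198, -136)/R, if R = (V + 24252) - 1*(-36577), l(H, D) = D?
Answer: -680/315629 ≈ -0.0021544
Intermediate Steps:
V = 11484/5 (V = (44*261)/5 = (1/5)*11484 = 11484/5 ≈ 2296.8)
R = 315629/5 (R = (11484/5 + 24252) - 1*(-36577) = 132744/5 + 36577 = 315629/5 ≈ 63126.)
l(198, -136)/R = -136/315629/5 = -136*5/315629 = -680/315629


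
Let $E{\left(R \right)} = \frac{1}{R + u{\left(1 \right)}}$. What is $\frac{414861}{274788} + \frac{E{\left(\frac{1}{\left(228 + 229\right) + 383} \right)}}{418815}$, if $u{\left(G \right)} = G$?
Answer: $\frac{1082399918461}{716939020452} \approx 1.5098$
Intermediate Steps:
$E{\left(R \right)} = \frac{1}{1 + R}$ ($E{\left(R \right)} = \frac{1}{R + 1} = \frac{1}{1 + R}$)
$\frac{414861}{274788} + \frac{E{\left(\frac{1}{\left(228 + 229\right) + 383} \right)}}{418815} = \frac{414861}{274788} + \frac{1}{\left(1 + \frac{1}{\left(228 + 229\right) + 383}\right) 418815} = 414861 \cdot \frac{1}{274788} + \frac{1}{1 + \frac{1}{457 + 383}} \cdot \frac{1}{418815} = \frac{138287}{91596} + \frac{1}{1 + \frac{1}{840}} \cdot \frac{1}{418815} = \frac{138287}{91596} + \frac{1}{\frac{841}{840}} \cdot \frac{1}{418815} = \frac{138287}{91596} + \frac{840}{841} \cdot \frac{1}{418815} = \frac{138287}{91596} + \frac{56}{23481561} = \frac{1082399918461}{716939020452}$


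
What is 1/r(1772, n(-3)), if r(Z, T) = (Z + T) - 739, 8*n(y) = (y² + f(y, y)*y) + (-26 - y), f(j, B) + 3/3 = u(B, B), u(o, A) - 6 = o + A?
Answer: 8/8253 ≈ 0.00096934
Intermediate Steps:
u(o, A) = 6 + A + o (u(o, A) = 6 + (o + A) = 6 + (A + o) = 6 + A + o)
f(j, B) = 5 + 2*B (f(j, B) = -1 + (6 + B + B) = -1 + (6 + 2*B) = 5 + 2*B)
n(y) = -13/4 - y/8 + y²/8 + y*(5 + 2*y)/8 (n(y) = ((y² + (5 + 2*y)*y) + (-26 - y))/8 = ((y² + y*(5 + 2*y)) + (-26 - y))/8 = (-26 + y² - y + y*(5 + 2*y))/8 = -13/4 - y/8 + y²/8 + y*(5 + 2*y)/8)
r(Z, T) = -739 + T + Z (r(Z, T) = (T + Z) - 739 = -739 + T + Z)
1/r(1772, n(-3)) = 1/(-739 + (-13/4 + (½)*(-3) + (3/8)*(-3)²) + 1772) = 1/(-739 + (-13/4 - 3/2 + (3/8)*9) + 1772) = 1/(-739 + (-13/4 - 3/2 + 27/8) + 1772) = 1/(-739 - 11/8 + 1772) = 1/(8253/8) = 8/8253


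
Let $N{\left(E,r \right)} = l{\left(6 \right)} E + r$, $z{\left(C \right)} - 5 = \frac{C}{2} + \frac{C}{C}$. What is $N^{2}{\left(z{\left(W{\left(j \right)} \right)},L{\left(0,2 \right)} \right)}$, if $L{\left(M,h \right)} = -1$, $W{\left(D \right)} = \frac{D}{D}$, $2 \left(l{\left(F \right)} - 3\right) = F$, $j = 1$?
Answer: $1444$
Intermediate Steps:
$l{\left(F \right)} = 3 + \frac{F}{2}$
$W{\left(D \right)} = 1$
$z{\left(C \right)} = 6 + \frac{C}{2}$ ($z{\left(C \right)} = 5 + \left(\frac{C}{2} + \frac{C}{C}\right) = 5 + \left(C \frac{1}{2} + 1\right) = 5 + \left(\frac{C}{2} + 1\right) = 5 + \left(1 + \frac{C}{2}\right) = 6 + \frac{C}{2}$)
$N{\left(E,r \right)} = r + 6 E$ ($N{\left(E,r \right)} = \left(3 + \frac{1}{2} \cdot 6\right) E + r = \left(3 + 3\right) E + r = 6 E + r = r + 6 E$)
$N^{2}{\left(z{\left(W{\left(j \right)} \right)},L{\left(0,2 \right)} \right)} = \left(-1 + 6 \left(6 + \frac{1}{2} \cdot 1\right)\right)^{2} = \left(-1 + 6 \left(6 + \frac{1}{2}\right)\right)^{2} = \left(-1 + 6 \cdot \frac{13}{2}\right)^{2} = \left(-1 + 39\right)^{2} = 38^{2} = 1444$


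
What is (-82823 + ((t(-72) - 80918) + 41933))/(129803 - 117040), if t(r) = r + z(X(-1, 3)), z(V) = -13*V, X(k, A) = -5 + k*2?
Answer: -121789/12763 ≈ -9.5423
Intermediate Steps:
X(k, A) = -5 + 2*k
t(r) = 91 + r (t(r) = r - 13*(-5 + 2*(-1)) = r - 13*(-5 - 2) = r - 13*(-7) = r + 91 = 91 + r)
(-82823 + ((t(-72) - 80918) + 41933))/(129803 - 117040) = (-82823 + (((91 - 72) - 80918) + 41933))/(129803 - 117040) = (-82823 + ((19 - 80918) + 41933))/12763 = (-82823 + (-80899 + 41933))*(1/12763) = (-82823 - 38966)*(1/12763) = -121789*1/12763 = -121789/12763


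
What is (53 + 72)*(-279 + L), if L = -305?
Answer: -73000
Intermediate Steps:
(53 + 72)*(-279 + L) = (53 + 72)*(-279 - 305) = 125*(-584) = -73000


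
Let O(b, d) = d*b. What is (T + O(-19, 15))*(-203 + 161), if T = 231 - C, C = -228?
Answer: -7308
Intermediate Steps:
T = 459 (T = 231 - 1*(-228) = 231 + 228 = 459)
O(b, d) = b*d
(T + O(-19, 15))*(-203 + 161) = (459 - 19*15)*(-203 + 161) = (459 - 285)*(-42) = 174*(-42) = -7308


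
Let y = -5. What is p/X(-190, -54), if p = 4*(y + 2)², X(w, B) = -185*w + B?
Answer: 9/8774 ≈ 0.0010258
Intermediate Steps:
X(w, B) = B - 185*w
p = 36 (p = 4*(-5 + 2)² = 4*(-3)² = 4*9 = 36)
p/X(-190, -54) = 36/(-54 - 185*(-190)) = 36/(-54 + 35150) = 36/35096 = 36*(1/35096) = 9/8774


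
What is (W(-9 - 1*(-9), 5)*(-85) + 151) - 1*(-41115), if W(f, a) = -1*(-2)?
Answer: 41096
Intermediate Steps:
W(f, a) = 2
(W(-9 - 1*(-9), 5)*(-85) + 151) - 1*(-41115) = (2*(-85) + 151) - 1*(-41115) = (-170 + 151) + 41115 = -19 + 41115 = 41096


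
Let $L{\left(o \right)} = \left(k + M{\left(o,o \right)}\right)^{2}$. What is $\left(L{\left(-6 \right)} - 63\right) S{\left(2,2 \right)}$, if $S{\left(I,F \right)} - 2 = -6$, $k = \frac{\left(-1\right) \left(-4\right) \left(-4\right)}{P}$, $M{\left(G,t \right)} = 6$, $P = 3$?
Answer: $\frac{2252}{9} \approx 250.22$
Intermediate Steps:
$k = - \frac{16}{3}$ ($k = \frac{\left(-1\right) \left(-4\right) \left(-4\right)}{3} = 4 \left(-4\right) \frac{1}{3} = \left(-16\right) \frac{1}{3} = - \frac{16}{3} \approx -5.3333$)
$S{\left(I,F \right)} = -4$ ($S{\left(I,F \right)} = 2 - 6 = -4$)
$L{\left(o \right)} = \frac{4}{9}$ ($L{\left(o \right)} = \left(- \frac{16}{3} + 6\right)^{2} = \left(\frac{2}{3}\right)^{2} = \frac{4}{9}$)
$\left(L{\left(-6 \right)} - 63\right) S{\left(2,2 \right)} = \left(\frac{4}{9} - 63\right) \left(-4\right) = \left(- \frac{563}{9}\right) \left(-4\right) = \frac{2252}{9}$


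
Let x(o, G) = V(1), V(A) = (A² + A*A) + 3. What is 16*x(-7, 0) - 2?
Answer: 78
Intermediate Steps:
V(A) = 3 + 2*A² (V(A) = (A² + A²) + 3 = 2*A² + 3 = 3 + 2*A²)
x(o, G) = 5 (x(o, G) = 3 + 2*1² = 3 + 2*1 = 3 + 2 = 5)
16*x(-7, 0) - 2 = 16*5 - 2 = 80 - 2 = 78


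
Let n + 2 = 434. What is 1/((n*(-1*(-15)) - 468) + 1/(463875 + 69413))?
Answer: 533288/3206127457 ≈ 0.00016633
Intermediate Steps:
n = 432 (n = -2 + 434 = 432)
1/((n*(-1*(-15)) - 468) + 1/(463875 + 69413)) = 1/((432*(-1*(-15)) - 468) + 1/(463875 + 69413)) = 1/((432*15 - 468) + 1/533288) = 1/((6480 - 468) + 1/533288) = 1/(6012 + 1/533288) = 1/(3206127457/533288) = 533288/3206127457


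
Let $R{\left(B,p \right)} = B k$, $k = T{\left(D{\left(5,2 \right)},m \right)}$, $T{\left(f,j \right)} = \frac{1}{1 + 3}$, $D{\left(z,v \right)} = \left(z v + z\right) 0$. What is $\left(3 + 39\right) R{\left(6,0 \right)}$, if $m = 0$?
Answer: $63$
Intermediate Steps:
$D{\left(z,v \right)} = 0$ ($D{\left(z,v \right)} = \left(v z + z\right) 0 = \left(z + v z\right) 0 = 0$)
$T{\left(f,j \right)} = \frac{1}{4}$
$k = \frac{1}{4} \approx 0.25$
$R{\left(B,p \right)} = \frac{B}{4}$ ($R{\left(B,p \right)} = B \frac{1}{4} = \frac{B}{4}$)
$\left(3 + 39\right) R{\left(6,0 \right)} = \left(3 + 39\right) \frac{1}{4} \cdot 6 = 42 \cdot \frac{3}{2} = 63$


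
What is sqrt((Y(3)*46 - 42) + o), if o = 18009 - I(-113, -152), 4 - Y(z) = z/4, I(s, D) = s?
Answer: 3*sqrt(8102)/2 ≈ 135.02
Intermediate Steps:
Y(z) = 4 - z/4
o = 18122 (o = 18009 - 1*(-113) = 18009 + 113 = 18122)
sqrt((Y(3)*46 - 42) + o) = sqrt(((4 - 1/4*3)*46 - 42) + 18122) = sqrt(((4 - 3/4)*46 - 42) + 18122) = sqrt(((13/4)*46 - 42) + 18122) = sqrt((299/2 - 42) + 18122) = sqrt(215/2 + 18122) = sqrt(36459/2) = 3*sqrt(8102)/2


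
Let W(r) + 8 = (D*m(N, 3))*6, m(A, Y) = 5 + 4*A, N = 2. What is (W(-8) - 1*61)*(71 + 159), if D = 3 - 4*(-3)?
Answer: 253230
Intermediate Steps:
D = 15 (D = 3 + 12 = 15)
W(r) = 1162 (W(r) = -8 + (15*(5 + 4*2))*6 = -8 + (15*(5 + 8))*6 = -8 + (15*13)*6 = -8 + 195*6 = -8 + 1170 = 1162)
(W(-8) - 1*61)*(71 + 159) = (1162 - 1*61)*(71 + 159) = (1162 - 61)*230 = 1101*230 = 253230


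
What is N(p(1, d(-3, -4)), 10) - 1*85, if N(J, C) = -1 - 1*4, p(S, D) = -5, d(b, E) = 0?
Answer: -90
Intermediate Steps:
N(J, C) = -5 (N(J, C) = -1 - 4 = -5)
N(p(1, d(-3, -4)), 10) - 1*85 = -5 - 1*85 = -5 - 85 = -90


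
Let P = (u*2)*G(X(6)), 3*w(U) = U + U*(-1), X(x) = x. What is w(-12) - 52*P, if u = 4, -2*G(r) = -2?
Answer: -416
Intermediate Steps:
G(r) = 1 (G(r) = -1/2*(-2) = 1)
w(U) = 0 (w(U) = (U + U*(-1))/3 = (U - U)/3 = (1/3)*0 = 0)
P = 8 (P = (4*2)*1 = 8*1 = 8)
w(-12) - 52*P = 0 - 52*8 = 0 - 416 = -416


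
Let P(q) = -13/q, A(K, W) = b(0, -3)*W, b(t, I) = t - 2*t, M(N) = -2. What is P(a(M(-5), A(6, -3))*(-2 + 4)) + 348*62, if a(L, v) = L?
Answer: 86317/4 ≈ 21579.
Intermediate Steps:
b(t, I) = -t
A(K, W) = 0 (A(K, W) = (-1*0)*W = 0*W = 0)
P(a(M(-5), A(6, -3))*(-2 + 4)) + 348*62 = -13*(-1/(2*(-2 + 4))) + 348*62 = -13/((-2*2)) + 21576 = -13/(-4) + 21576 = -13*(-1/4) + 21576 = 13/4 + 21576 = 86317/4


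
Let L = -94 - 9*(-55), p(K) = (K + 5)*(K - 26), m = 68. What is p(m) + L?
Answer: 3467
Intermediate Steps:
p(K) = (-26 + K)*(5 + K) (p(K) = (5 + K)*(-26 + K) = (-26 + K)*(5 + K))
L = 401 (L = -94 + 495 = 401)
p(m) + L = (-130 + 68² - 21*68) + 401 = (-130 + 4624 - 1428) + 401 = 3066 + 401 = 3467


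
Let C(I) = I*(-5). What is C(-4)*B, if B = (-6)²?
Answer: 720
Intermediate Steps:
C(I) = -5*I
B = 36
C(-4)*B = -5*(-4)*36 = 20*36 = 720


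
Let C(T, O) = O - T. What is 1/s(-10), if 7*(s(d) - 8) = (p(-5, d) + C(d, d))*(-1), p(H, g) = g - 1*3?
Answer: 7/69 ≈ 0.10145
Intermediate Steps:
p(H, g) = -3 + g (p(H, g) = g - 3 = -3 + g)
s(d) = 59/7 - d/7 (s(d) = 8 + (((-3 + d) + (d - d))*(-1))/7 = 8 + (((-3 + d) + 0)*(-1))/7 = 8 + ((-3 + d)*(-1))/7 = 8 + (3 - d)/7 = 8 + (3/7 - d/7) = 59/7 - d/7)
1/s(-10) = 1/(59/7 - ⅐*(-10)) = 1/(59/7 + 10/7) = 1/(69/7) = 7/69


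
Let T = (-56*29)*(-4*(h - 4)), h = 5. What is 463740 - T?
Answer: 457244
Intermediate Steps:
T = 6496 (T = (-56*29)*(-4*(5 - 4)) = -(-6496) = -1624*(-4) = 6496)
463740 - T = 463740 - 1*6496 = 463740 - 6496 = 457244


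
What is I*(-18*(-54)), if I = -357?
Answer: -347004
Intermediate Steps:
I*(-18*(-54)) = -(-6426)*(-54) = -357*972 = -347004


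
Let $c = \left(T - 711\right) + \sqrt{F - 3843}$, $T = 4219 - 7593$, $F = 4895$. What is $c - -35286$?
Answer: $31201 + 2 \sqrt{263} \approx 31233.0$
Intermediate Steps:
$T = -3374$ ($T = 4219 - 7593 = -3374$)
$c = -4085 + 2 \sqrt{263}$ ($c = \left(-3374 - 711\right) + \sqrt{4895 - 3843} = -4085 + \sqrt{1052} = -4085 + 2 \sqrt{263} \approx -4052.6$)
$c - -35286 = \left(-4085 + 2 \sqrt{263}\right) - -35286 = \left(-4085 + 2 \sqrt{263}\right) + 35286 = 31201 + 2 \sqrt{263}$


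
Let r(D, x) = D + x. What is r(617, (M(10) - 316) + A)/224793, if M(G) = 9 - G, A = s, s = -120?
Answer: 20/24977 ≈ 0.00080074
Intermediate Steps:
A = -120
r(617, (M(10) - 316) + A)/224793 = (617 + (((9 - 1*10) - 316) - 120))/224793 = (617 + (((9 - 10) - 316) - 120))*(1/224793) = (617 + ((-1 - 316) - 120))*(1/224793) = (617 + (-317 - 120))*(1/224793) = (617 - 437)*(1/224793) = 180*(1/224793) = 20/24977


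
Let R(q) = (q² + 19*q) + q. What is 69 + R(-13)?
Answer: -22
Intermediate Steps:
R(q) = q² + 20*q
69 + R(-13) = 69 - 13*(20 - 13) = 69 - 13*7 = 69 - 91 = -22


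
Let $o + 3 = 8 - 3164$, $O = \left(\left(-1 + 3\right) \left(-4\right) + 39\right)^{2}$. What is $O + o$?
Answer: $-2198$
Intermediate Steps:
$O = 961$ ($O = \left(2 \left(-4\right) + 39\right)^{2} = \left(-8 + 39\right)^{2} = 31^{2} = 961$)
$o = -3159$ ($o = -3 + \left(8 - 3164\right) = -3 - 3156 = -3159$)
$O + o = 961 - 3159 = -2198$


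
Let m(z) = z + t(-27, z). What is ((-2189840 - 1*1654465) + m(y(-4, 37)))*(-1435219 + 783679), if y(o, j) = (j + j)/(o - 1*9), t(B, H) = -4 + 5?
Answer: 32561379980040/13 ≈ 2.5047e+12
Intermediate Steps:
t(B, H) = 1
y(o, j) = 2*j/(-9 + o) (y(o, j) = (2*j)/(o - 9) = (2*j)/(-9 + o) = 2*j/(-9 + o))
m(z) = 1 + z (m(z) = z + 1 = 1 + z)
((-2189840 - 1*1654465) + m(y(-4, 37)))*(-1435219 + 783679) = ((-2189840 - 1*1654465) + (1 + 2*37/(-9 - 4)))*(-1435219 + 783679) = ((-2189840 - 1654465) + (1 + 2*37/(-13)))*(-651540) = (-3844305 + (1 + 2*37*(-1/13)))*(-651540) = (-3844305 + (1 - 74/13))*(-651540) = (-3844305 - 61/13)*(-651540) = -49976026/13*(-651540) = 32561379980040/13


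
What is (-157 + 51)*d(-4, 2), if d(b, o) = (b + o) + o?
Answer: 0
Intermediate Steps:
d(b, o) = b + 2*o
(-157 + 51)*d(-4, 2) = (-157 + 51)*(-4 + 2*2) = -106*(-4 + 4) = -106*0 = 0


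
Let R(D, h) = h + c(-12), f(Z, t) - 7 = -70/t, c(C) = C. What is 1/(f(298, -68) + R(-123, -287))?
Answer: -34/9893 ≈ -0.0034368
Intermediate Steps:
f(Z, t) = 7 - 70/t
R(D, h) = -12 + h (R(D, h) = h - 12 = -12 + h)
1/(f(298, -68) + R(-123, -287)) = 1/((7 - 70/(-68)) + (-12 - 287)) = 1/((7 - 70*(-1/68)) - 299) = 1/((7 + 35/34) - 299) = 1/(273/34 - 299) = 1/(-9893/34) = -34/9893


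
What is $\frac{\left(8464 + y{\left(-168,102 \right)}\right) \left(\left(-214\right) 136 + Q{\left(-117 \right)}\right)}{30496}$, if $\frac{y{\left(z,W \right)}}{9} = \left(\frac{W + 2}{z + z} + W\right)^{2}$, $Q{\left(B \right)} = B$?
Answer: $- \frac{581509150085}{5977216} \approx -97288.0$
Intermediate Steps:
$y{\left(z,W \right)} = 9 \left(W + \frac{2 + W}{2 z}\right)^{2}$ ($y{\left(z,W \right)} = 9 \left(\frac{W + 2}{z + z} + W\right)^{2} = 9 \left(\frac{2 + W}{2 z} + W\right)^{2} = 9 \left(W + \frac{2 + W}{2 z}\right)^{2}$)
$\frac{\left(8464 + y{\left(-168,102 \right)}\right) \left(\left(-214\right) 136 + Q{\left(-117 \right)}\right)}{30496} = \frac{\left(8464 + \frac{9 \left(2 + 102 + 2 \cdot 102 \left(-168\right)\right)^{2}}{4 \cdot 28224}\right) \left(\left(-214\right) 136 - 117\right)}{30496} = \left(8464 + \frac{9}{4} \cdot \frac{1}{28224} \left(2 + 102 - 34272\right)^{2}\right) \left(-29104 - 117\right) \frac{1}{30496} = \left(8464 + \frac{9}{4} \cdot \frac{1}{28224} \left(-34168\right)^{2}\right) \left(-29221\right) \frac{1}{30496} = \left(8464 + \frac{9}{4} \cdot \frac{1}{28224} \cdot 1167452224\right) \left(-29221\right) \frac{1}{30496} = \left(8464 + \frac{18241441}{196}\right) \left(-29221\right) \frac{1}{30496} = \frac{19900385}{196} \left(-29221\right) \frac{1}{30496} = \left(- \frac{581509150085}{196}\right) \frac{1}{30496} = - \frac{581509150085}{5977216}$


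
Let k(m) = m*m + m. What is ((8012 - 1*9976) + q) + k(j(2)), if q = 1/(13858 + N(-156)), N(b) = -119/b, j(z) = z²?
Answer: -4202863692/2161967 ≈ -1944.0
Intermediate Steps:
k(m) = m + m² (k(m) = m² + m = m + m²)
q = 156/2161967 (q = 1/(13858 - 119/(-156)) = 1/(13858 - 119*(-1/156)) = 1/(13858 + 119/156) = 1/(2161967/156) = 156/2161967 ≈ 7.2157e-5)
((8012 - 1*9976) + q) + k(j(2)) = ((8012 - 1*9976) + 156/2161967) + 2²*(1 + 2²) = ((8012 - 9976) + 156/2161967) + 4*(1 + 4) = (-1964 + 156/2161967) + 4*5 = -4246103032/2161967 + 20 = -4202863692/2161967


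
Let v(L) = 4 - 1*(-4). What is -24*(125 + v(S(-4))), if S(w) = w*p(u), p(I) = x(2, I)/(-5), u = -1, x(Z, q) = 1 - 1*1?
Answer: -3192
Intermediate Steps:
x(Z, q) = 0 (x(Z, q) = 1 - 1 = 0)
p(I) = 0 (p(I) = 0/(-5) = 0*(-1/5) = 0)
S(w) = 0 (S(w) = w*0 = 0)
v(L) = 8 (v(L) = 4 + 4 = 8)
-24*(125 + v(S(-4))) = -24*(125 + 8) = -24*133 = -3192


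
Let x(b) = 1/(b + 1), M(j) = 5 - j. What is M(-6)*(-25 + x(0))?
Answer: -264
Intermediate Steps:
x(b) = 1/(1 + b)
M(-6)*(-25 + x(0)) = (5 - 1*(-6))*(-25 + 1/(1 + 0)) = (5 + 6)*(-25 + 1/1) = 11*(-25 + 1) = 11*(-24) = -264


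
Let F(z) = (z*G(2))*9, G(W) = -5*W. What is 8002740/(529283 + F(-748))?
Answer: 8002740/596603 ≈ 13.414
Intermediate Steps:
F(z) = -90*z (F(z) = (z*(-5*2))*9 = (z*(-10))*9 = -10*z*9 = -90*z)
8002740/(529283 + F(-748)) = 8002740/(529283 - 90*(-748)) = 8002740/(529283 + 67320) = 8002740/596603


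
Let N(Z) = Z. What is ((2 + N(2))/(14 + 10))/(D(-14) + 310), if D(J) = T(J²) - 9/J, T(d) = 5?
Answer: 7/13257 ≈ 0.00052802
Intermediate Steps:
D(J) = 5 - 9/J
((2 + N(2))/(14 + 10))/(D(-14) + 310) = ((2 + 2)/(14 + 10))/((5 - 9/(-14)) + 310) = (4/24)/((5 - 9*(-1/14)) + 310) = (4*(1/24))/((5 + 9/14) + 310) = (⅙)/(79/14 + 310) = (⅙)/(4419/14) = (14/4419)*(⅙) = 7/13257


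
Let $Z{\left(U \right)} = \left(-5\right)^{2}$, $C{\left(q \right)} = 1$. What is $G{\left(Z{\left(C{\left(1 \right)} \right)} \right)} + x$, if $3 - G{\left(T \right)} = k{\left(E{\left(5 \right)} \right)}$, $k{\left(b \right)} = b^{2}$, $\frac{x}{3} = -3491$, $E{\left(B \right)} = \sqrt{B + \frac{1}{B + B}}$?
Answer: $- \frac{104751}{10} \approx -10475.0$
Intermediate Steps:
$E{\left(B \right)} = \sqrt{B + \frac{1}{2 B}}$
$x = -10473$ ($x = 3 \left(-3491\right) = -10473$)
$Z{\left(U \right)} = 25$
$G{\left(T \right)} = - \frac{21}{10}$ ($G{\left(T \right)} = 3 - \left(\frac{\sqrt{\frac{2}{5} + 4 \cdot 5}}{2}\right)^{2} = 3 - \left(\frac{\sqrt{2 \cdot \frac{1}{5} + 20}}{2}\right)^{2} = 3 - \left(\frac{\sqrt{\frac{2}{5} + 20}}{2}\right)^{2} = 3 - \left(\frac{\sqrt{\frac{102}{5}}}{2}\right)^{2} = 3 - \left(\frac{\frac{1}{5} \sqrt{510}}{2}\right)^{2} = 3 - \left(\frac{\sqrt{510}}{10}\right)^{2} = 3 - \frac{51}{10} = - \frac{21}{10}$)
$G{\left(Z{\left(C{\left(1 \right)} \right)} \right)} + x = - \frac{21}{10} - 10473 = - \frac{104751}{10}$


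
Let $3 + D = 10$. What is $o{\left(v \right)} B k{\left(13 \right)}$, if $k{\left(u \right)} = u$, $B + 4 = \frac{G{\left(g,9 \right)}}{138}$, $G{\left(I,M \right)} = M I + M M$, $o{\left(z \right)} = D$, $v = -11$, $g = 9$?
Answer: $- \frac{5915}{23} \approx -257.17$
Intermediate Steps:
$D = 7$ ($D = -3 + 10 = 7$)
$o{\left(z \right)} = 7$
$G{\left(I,M \right)} = M^{2} + I M$ ($G{\left(I,M \right)} = I M + M^{2} = M^{2} + I M$)
$B = - \frac{65}{23}$ ($B = -4 + \frac{9 \left(9 + 9\right)}{138} = -4 + 9 \cdot 18 \cdot \frac{1}{138} = -4 + 162 \cdot \frac{1}{138} = -4 + \frac{27}{23} = - \frac{65}{23} \approx -2.8261$)
$o{\left(v \right)} B k{\left(13 \right)} = 7 \left(- \frac{65}{23}\right) 13 = \left(- \frac{455}{23}\right) 13 = - \frac{5915}{23}$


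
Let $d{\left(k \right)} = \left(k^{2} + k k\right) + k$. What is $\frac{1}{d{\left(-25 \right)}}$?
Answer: $\frac{1}{1225} \approx 0.00081633$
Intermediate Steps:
$d{\left(k \right)} = k + 2 k^{2}$ ($d{\left(k \right)} = \left(k^{2} + k^{2}\right) + k = 2 k^{2} + k = k + 2 k^{2}$)
$\frac{1}{d{\left(-25 \right)}} = \frac{1}{\left(-25\right) \left(1 + 2 \left(-25\right)\right)} = \frac{1}{\left(-25\right) \left(1 - 50\right)} = \frac{1}{\left(-25\right) \left(-49\right)} = \frac{1}{1225}$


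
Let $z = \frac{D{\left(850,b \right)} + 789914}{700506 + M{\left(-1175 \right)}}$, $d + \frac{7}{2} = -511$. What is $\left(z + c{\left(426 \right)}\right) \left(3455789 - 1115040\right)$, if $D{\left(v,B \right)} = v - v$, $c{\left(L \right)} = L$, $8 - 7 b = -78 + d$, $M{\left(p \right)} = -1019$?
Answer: $\frac{699348799600624}{699487} \approx 9.998 \cdot 10^{8}$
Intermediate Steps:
$d = - \frac{1029}{2}$ ($d = - \frac{7}{2} - 511 = - \frac{1029}{2} \approx -514.5$)
$b = \frac{1201}{14}$ ($b = \frac{8}{7} - \frac{-78 - \frac{1029}{2}}{7} = \frac{8}{7} - - \frac{1185}{14} = \frac{8}{7} + \frac{1185}{14} = \frac{1201}{14} \approx 85.786$)
$D{\left(v,B \right)} = 0$
$z = \frac{789914}{699487}$ ($z = \frac{0 + 789914}{700506 - 1019} = \frac{789914}{699487} \approx 1.1293$)
$\left(z + c{\left(426 \right)}\right) \left(3455789 - 1115040\right) = \left(\frac{789914}{699487} + 426\right) \left(3455789 - 1115040\right) = \frac{298771376}{699487} \cdot 2340749 = \frac{699348799600624}{699487}$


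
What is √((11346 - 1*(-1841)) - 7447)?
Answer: 2*√1435 ≈ 75.763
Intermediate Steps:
√((11346 - 1*(-1841)) - 7447) = √((11346 + 1841) - 7447) = √(13187 - 7447) = √5740 = 2*√1435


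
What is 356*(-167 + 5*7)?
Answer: -46992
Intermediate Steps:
356*(-167 + 5*7) = 356*(-167 + 35) = 356*(-132) = -46992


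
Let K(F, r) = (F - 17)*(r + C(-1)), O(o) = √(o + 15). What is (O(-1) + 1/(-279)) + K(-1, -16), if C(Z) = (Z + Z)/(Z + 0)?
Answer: 70307/279 + √14 ≈ 255.74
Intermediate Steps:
O(o) = √(15 + o)
C(Z) = 2 (C(Z) = (2*Z)/Z = 2)
K(F, r) = (-17 + F)*(2 + r) (K(F, r) = (F - 17)*(r + 2) = (-17 + F)*(2 + r))
(O(-1) + 1/(-279)) + K(-1, -16) = (√(15 - 1) + 1/(-279)) + (-34 - 17*(-16) + 2*(-1) - 1*(-16)) = (√14 - 1/279) + (-34 + 272 - 2 + 16) = (-1/279 + √14) + 252 = 70307/279 + √14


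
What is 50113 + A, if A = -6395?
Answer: 43718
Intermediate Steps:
50113 + A = 50113 - 6395 = 43718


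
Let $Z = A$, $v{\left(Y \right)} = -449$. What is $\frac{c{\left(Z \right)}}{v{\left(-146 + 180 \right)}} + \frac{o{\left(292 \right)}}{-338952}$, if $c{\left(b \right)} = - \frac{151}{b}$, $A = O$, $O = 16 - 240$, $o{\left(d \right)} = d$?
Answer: $- \frac{10068743}{4261304544} \approx -0.0023628$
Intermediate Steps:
$O = -224$
$A = -224$
$Z = -224$
$\frac{c{\left(Z \right)}}{v{\left(-146 + 180 \right)}} + \frac{o{\left(292 \right)}}{-338952} = \frac{\left(-151\right) \frac{1}{-224}}{-449} + \frac{292}{-338952} = \left(-151\right) \left(- \frac{1}{224}\right) \left(- \frac{1}{449}\right) + 292 \left(- \frac{1}{338952}\right) = \frac{151}{224} \left(- \frac{1}{449}\right) - \frac{73}{84738} = - \frac{151}{100576} - \frac{73}{84738} = - \frac{10068743}{4261304544}$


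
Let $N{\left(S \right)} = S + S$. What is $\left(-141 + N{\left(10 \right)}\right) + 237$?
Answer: $116$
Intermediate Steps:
$N{\left(S \right)} = 2 S$
$\left(-141 + N{\left(10 \right)}\right) + 237 = \left(-141 + 2 \cdot 10\right) + 237 = \left(-141 + 20\right) + 237 = -121 + 237 = 116$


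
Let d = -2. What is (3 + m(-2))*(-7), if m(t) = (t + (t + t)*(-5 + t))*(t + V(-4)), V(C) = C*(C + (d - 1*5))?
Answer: -7665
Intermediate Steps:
V(C) = C*(-7 + C) (V(C) = C*(C + (-2 - 1*5)) = C*(C + (-2 - 5)) = C*(C - 7) = C*(-7 + C))
m(t) = (44 + t)*(t + 2*t*(-5 + t)) (m(t) = (t + (t + t)*(-5 + t))*(t - 4*(-7 - 4)) = (t + (2*t)*(-5 + t))*(t - 4*(-11)) = (t + 2*t*(-5 + t))*(t + 44) = (t + 2*t*(-5 + t))*(44 + t) = (44 + t)*(t + 2*t*(-5 + t)))
(3 + m(-2))*(-7) = (3 - 2*(-396 + 2*(-2)**2 + 79*(-2)))*(-7) = (3 - 2*(-396 + 2*4 - 158))*(-7) = (3 - 2*(-396 + 8 - 158))*(-7) = (3 - 2*(-546))*(-7) = (3 + 1092)*(-7) = 1095*(-7) = -7665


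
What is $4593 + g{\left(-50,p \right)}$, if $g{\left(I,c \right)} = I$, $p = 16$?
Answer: $4543$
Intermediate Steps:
$4593 + g{\left(-50,p \right)} = 4593 - 50 = 4543$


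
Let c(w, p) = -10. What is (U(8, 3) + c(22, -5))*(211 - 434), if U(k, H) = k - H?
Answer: 1115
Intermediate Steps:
(U(8, 3) + c(22, -5))*(211 - 434) = ((8 - 1*3) - 10)*(211 - 434) = ((8 - 3) - 10)*(-223) = (5 - 10)*(-223) = -5*(-223) = 1115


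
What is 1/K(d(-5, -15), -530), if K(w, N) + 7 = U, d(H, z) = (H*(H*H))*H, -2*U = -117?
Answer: 2/103 ≈ 0.019417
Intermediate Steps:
U = 117/2 (U = -½*(-117) = 117/2 ≈ 58.500)
d(H, z) = H⁴ (d(H, z) = (H*H²)*H = H³*H = H⁴)
K(w, N) = 103/2 (K(w, N) = -7 + 117/2 = 103/2)
1/K(d(-5, -15), -530) = 1/(103/2) = 2/103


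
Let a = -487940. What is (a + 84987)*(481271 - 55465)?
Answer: -171579805118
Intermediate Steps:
(a + 84987)*(481271 - 55465) = (-487940 + 84987)*(481271 - 55465) = -402953*425806 = -171579805118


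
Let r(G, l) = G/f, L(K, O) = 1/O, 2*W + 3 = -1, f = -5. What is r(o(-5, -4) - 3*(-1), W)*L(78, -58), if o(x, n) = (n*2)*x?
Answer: 43/290 ≈ 0.14828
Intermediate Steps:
o(x, n) = 2*n*x (o(x, n) = (2*n)*x = 2*n*x)
W = -2 (W = -3/2 + (½)*(-1) = -3/2 - ½ = -2)
r(G, l) = -G/5 (r(G, l) = G/(-5) = G*(-⅕) = -G/5)
r(o(-5, -4) - 3*(-1), W)*L(78, -58) = -(2*(-4)*(-5) - 3*(-1))/5/(-58) = -(40 + 3)/5*(-1/58) = -⅕*43*(-1/58) = -43/5*(-1/58) = 43/290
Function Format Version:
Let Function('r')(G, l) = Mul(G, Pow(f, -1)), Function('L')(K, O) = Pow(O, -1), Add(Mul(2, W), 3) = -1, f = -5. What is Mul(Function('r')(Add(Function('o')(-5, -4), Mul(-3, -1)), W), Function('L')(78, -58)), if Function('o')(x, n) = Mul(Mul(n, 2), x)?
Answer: Rational(43, 290) ≈ 0.14828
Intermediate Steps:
Function('o')(x, n) = Mul(2, n, x) (Function('o')(x, n) = Mul(Mul(2, n), x) = Mul(2, n, x))
W = -2 (W = Add(Rational(-3, 2), Mul(Rational(1, 2), -1)) = Add(Rational(-3, 2), Rational(-1, 2)) = -2)
Function('r')(G, l) = Mul(Rational(-1, 5), G) (Function('r')(G, l) = Mul(G, Pow(-5, -1)) = Mul(G, Rational(-1, 5)) = Mul(Rational(-1, 5), G))
Mul(Function('r')(Add(Function('o')(-5, -4), Mul(-3, -1)), W), Function('L')(78, -58)) = Mul(Mul(Rational(-1, 5), Add(Mul(2, -4, -5), Mul(-3, -1))), Pow(-58, -1)) = Mul(Mul(Rational(-1, 5), Add(40, 3)), Rational(-1, 58)) = Mul(Mul(Rational(-1, 5), 43), Rational(-1, 58)) = Mul(Rational(-43, 5), Rational(-1, 58)) = Rational(43, 290)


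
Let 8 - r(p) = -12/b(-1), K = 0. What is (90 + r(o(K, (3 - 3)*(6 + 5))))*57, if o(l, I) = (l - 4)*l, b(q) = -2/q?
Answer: 5928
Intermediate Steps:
o(l, I) = l*(-4 + l) (o(l, I) = (-4 + l)*l = l*(-4 + l))
r(p) = 14 (r(p) = 8 - (-12)/((-2/(-1))) = 8 - (-12)/((-2*(-1))) = 8 - (-12)/2 = 8 - 1*(-6) = 8 + 6 = 14)
(90 + r(o(K, (3 - 3)*(6 + 5))))*57 = (90 + 14)*57 = 104*57 = 5928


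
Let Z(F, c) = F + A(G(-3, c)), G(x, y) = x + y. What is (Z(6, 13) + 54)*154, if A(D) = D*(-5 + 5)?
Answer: 9240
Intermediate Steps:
A(D) = 0 (A(D) = D*0 = 0)
Z(F, c) = F (Z(F, c) = F + 0 = F)
(Z(6, 13) + 54)*154 = (6 + 54)*154 = 60*154 = 9240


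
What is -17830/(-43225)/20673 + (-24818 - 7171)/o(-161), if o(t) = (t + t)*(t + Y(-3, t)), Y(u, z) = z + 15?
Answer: -816665758243/2523856796370 ≈ -0.32358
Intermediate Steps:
Y(u, z) = 15 + z
o(t) = 2*t*(15 + 2*t) (o(t) = (t + t)*(t + (15 + t)) = (2*t)*(15 + 2*t) = 2*t*(15 + 2*t))
-17830/(-43225)/20673 + (-24818 - 7171)/o(-161) = -17830/(-43225)/20673 + (-24818 - 7171)/((2*(-161)*(15 + 2*(-161)))) = -17830*(-1/43225)*(1/20673) - 31989*(-1/(322*(15 - 322))) = (3566/8645)*(1/20673) - 31989/(2*(-161)*(-307)) = 3566/178718085 - 31989/98854 = -816665758243/2523856796370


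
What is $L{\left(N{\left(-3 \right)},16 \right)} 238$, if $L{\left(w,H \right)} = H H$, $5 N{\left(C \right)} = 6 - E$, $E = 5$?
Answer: $60928$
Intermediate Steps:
$N{\left(C \right)} = \frac{1}{5}$ ($N{\left(C \right)} = \frac{6 - 5}{5} = \frac{1}{5} \cdot 1 = \frac{1}{5}$)
$L{\left(w,H \right)} = H^{2}$
$L{\left(N{\left(-3 \right)},16 \right)} 238 = 16^{2} \cdot 238 = 256 \cdot 238 = 60928$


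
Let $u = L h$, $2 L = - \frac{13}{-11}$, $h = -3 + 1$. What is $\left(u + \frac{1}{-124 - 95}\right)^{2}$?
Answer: $\frac{8168164}{5803281} \approx 1.4075$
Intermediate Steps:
$h = -2$
$L = \frac{13}{22}$ ($L = \frac{\left(-13\right) \frac{1}{-11}}{2} = \frac{\left(-13\right) \left(- \frac{1}{11}\right)}{2} = \frac{1}{2} \cdot \frac{13}{11} = \frac{13}{22} \approx 0.59091$)
$u = - \frac{13}{11}$ ($u = \frac{13}{22} \left(-2\right) = - \frac{13}{11} \approx -1.1818$)
$\left(u + \frac{1}{-124 - 95}\right)^{2} = \left(- \frac{13}{11} + \frac{1}{-124 - 95}\right)^{2} = \left(- \frac{13}{11} + \frac{1}{-219}\right)^{2} = \left(- \frac{13}{11} - \frac{1}{219}\right)^{2} = \left(- \frac{2858}{2409}\right)^{2} = \frac{8168164}{5803281}$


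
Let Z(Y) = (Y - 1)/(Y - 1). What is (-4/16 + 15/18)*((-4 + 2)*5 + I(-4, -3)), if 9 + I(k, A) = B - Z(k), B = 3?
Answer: -119/12 ≈ -9.9167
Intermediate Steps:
Z(Y) = 1 (Z(Y) = (-1 + Y)/(-1 + Y) = 1)
I(k, A) = -7 (I(k, A) = -9 + (3 - 1*1) = -9 + (3 - 1) = -9 + 2 = -7)
(-4/16 + 15/18)*((-4 + 2)*5 + I(-4, -3)) = (-4/16 + 15/18)*((-4 + 2)*5 - 7) = (-4*1/16 + 15*(1/18))*(-2*5 - 7) = (-¼ + ⅚)*(-10 - 7) = (7/12)*(-17) = -119/12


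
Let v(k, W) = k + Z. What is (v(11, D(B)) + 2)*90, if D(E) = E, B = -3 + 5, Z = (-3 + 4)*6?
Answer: 1710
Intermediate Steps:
Z = 6 (Z = 1*6 = 6)
B = 2
v(k, W) = 6 + k (v(k, W) = k + 6 = 6 + k)
(v(11, D(B)) + 2)*90 = ((6 + 11) + 2)*90 = (17 + 2)*90 = 19*90 = 1710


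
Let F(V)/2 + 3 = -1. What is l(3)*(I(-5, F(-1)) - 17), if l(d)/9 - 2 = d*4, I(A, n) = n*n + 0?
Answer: 5922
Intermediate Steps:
F(V) = -8 (F(V) = -6 + 2*(-1) = -6 - 2 = -8)
I(A, n) = n² (I(A, n) = n² + 0 = n²)
l(d) = 18 + 36*d (l(d) = 18 + 9*(d*4) = 18 + 9*(4*d) = 18 + 36*d)
l(3)*(I(-5, F(-1)) - 17) = (18 + 36*3)*((-8)² - 17) = (18 + 108)*(64 - 17) = 126*47 = 5922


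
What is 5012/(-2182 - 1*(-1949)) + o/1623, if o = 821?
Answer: -7943183/378159 ≈ -21.005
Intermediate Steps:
5012/(-2182 - 1*(-1949)) + o/1623 = 5012/(-2182 - 1*(-1949)) + 821/1623 = 5012/(-2182 + 1949) + 821*(1/1623) = 5012/(-233) + 821/1623 = 5012*(-1/233) + 821/1623 = -5012/233 + 821/1623 = -7943183/378159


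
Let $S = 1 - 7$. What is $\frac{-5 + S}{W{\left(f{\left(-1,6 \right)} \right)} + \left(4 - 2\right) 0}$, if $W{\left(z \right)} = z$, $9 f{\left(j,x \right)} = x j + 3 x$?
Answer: $- \frac{33}{4} \approx -8.25$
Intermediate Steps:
$S = -6$
$f{\left(j,x \right)} = \frac{x}{3} + \frac{j x}{9}$ ($f{\left(j,x \right)} = \frac{x j + 3 x}{9} = \frac{j x + 3 x}{9} = \frac{3 x + j x}{9} = \frac{x}{3} + \frac{j x}{9}$)
$\frac{-5 + S}{W{\left(f{\left(-1,6 \right)} \right)} + \left(4 - 2\right) 0} = \frac{-5 - 6}{\frac{1}{9} \cdot 6 \left(3 - 1\right) + \left(4 - 2\right) 0} = - \frac{11}{\frac{1}{9} \cdot 6 \cdot 2 + 2 \cdot 0} = - \frac{11}{\frac{4}{3} + 0} = - \frac{11}{\frac{4}{3}} = \left(-11\right) \frac{3}{4} = - \frac{33}{4}$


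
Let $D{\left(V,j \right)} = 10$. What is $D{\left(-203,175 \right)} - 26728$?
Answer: $-26718$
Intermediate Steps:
$D{\left(-203,175 \right)} - 26728 = 10 - 26728 = -26718$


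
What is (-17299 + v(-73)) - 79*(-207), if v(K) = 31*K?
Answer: -3209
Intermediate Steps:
(-17299 + v(-73)) - 79*(-207) = (-17299 + 31*(-73)) - 79*(-207) = (-17299 - 2263) + 16353 = -19562 + 16353 = -3209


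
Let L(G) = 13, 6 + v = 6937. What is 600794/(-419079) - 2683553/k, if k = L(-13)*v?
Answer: -40646691361/1302078453 ≈ -31.217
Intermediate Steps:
v = 6931 (v = -6 + 6937 = 6931)
k = 90103 (k = 13*6931 = 90103)
600794/(-419079) - 2683553/k = 600794/(-419079) - 2683553/90103 = 600794*(-1/419079) - 2683553*1/90103 = -600794/419079 - 2683553/90103 = -40646691361/1302078453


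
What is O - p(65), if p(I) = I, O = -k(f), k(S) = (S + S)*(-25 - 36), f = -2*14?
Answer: -3481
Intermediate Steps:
f = -28
k(S) = -122*S (k(S) = (2*S)*(-61) = -122*S)
O = -3416 (O = -(-122)*(-28) = -1*3416 = -3416)
O - p(65) = -3416 - 1*65 = -3416 - 65 = -3481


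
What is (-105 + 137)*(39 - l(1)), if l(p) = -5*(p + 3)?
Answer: 1888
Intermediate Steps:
l(p) = -15 - 5*p (l(p) = -5*(3 + p) = -15 - 5*p)
(-105 + 137)*(39 - l(1)) = (-105 + 137)*(39 - (-15 - 5*1)) = 32*(39 - (-15 - 5)) = 32*(39 - 1*(-20)) = 32*(39 + 20) = 32*59 = 1888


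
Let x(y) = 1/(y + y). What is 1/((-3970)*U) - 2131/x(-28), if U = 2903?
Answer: 1375336659759/11524910 ≈ 1.1934e+5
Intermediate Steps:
x(y) = 1/(2*y)
1/((-3970)*U) - 2131/x(-28) = 1/(-3970*2903) - 2131/((1/2)/(-28)) = -1/3970*1/2903 - 2131/((1/2)*(-1/28)) = -1/11524910 - 2131/(-1/56) = -1/11524910 - 2131*(-56) = -1/11524910 + 119336 = 1375336659759/11524910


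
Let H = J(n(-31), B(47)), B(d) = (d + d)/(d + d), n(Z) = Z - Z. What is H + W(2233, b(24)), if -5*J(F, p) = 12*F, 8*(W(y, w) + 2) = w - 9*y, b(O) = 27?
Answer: -10043/4 ≈ -2510.8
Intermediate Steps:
n(Z) = 0
W(y, w) = -2 - 9*y/8 + w/8 (W(y, w) = -2 + (w - 9*y)/8 = -2 + (-9*y/8 + w/8) = -2 - 9*y/8 + w/8)
B(d) = 1 (B(d) = (2*d)/((2*d)) = (2*d)*(1/(2*d)) = 1)
J(F, p) = -12*F/5
H = 0 (H = -12/5*0 = 0)
H + W(2233, b(24)) = 0 + (-2 - 9/8*2233 + (⅛)*27) = 0 + (-2 - 20097/8 + 27/8) = 0 - 10043/4 = -10043/4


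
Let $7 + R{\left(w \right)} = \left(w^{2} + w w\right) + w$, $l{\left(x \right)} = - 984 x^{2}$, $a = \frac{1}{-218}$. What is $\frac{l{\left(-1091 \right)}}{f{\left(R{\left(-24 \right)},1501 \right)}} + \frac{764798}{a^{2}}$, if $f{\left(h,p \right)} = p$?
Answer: $\frac{54554565251648}{1501} \approx 3.6345 \cdot 10^{10}$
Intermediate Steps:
$a = - \frac{1}{218} \approx -0.0045872$
$R{\left(w \right)} = -7 + w + 2 w^{2}$ ($R{\left(w \right)} = -7 + \left(\left(w^{2} + w w\right) + w\right) = -7 + \left(\left(w^{2} + w^{2}\right) + w\right) = -7 + \left(2 w^{2} + w\right) = -7 + \left(w + 2 w^{2}\right) = -7 + w + 2 w^{2}$)
$\frac{l{\left(-1091 \right)}}{f{\left(R{\left(-24 \right)},1501 \right)}} + \frac{764798}{a^{2}} = \frac{\left(-984\right) \left(-1091\right)^{2}}{1501} + \frac{764798}{\left(- \frac{1}{218}\right)^{2}} = \left(-984\right) 1190281 \cdot \frac{1}{1501} + 764798 \frac{1}{\frac{1}{47524}} = \left(-1171236504\right) \frac{1}{1501} + 764798 \cdot 47524 = - \frac{1171236504}{1501} + 36346260152 = \frac{54554565251648}{1501}$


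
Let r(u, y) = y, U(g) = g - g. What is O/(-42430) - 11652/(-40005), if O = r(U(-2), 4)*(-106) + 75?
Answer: 33890407/113160810 ≈ 0.29949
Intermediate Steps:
U(g) = 0
O = -349 (O = 4*(-106) + 75 = -424 + 75 = -349)
O/(-42430) - 11652/(-40005) = -349/(-42430) - 11652/(-40005) = -349*(-1/42430) - 11652*(-1/40005) = 349/42430 + 3884/13335 = 33890407/113160810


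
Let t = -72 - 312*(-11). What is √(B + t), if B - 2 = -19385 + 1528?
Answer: I*√14495 ≈ 120.4*I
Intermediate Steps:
B = -17855 (B = 2 + (-19385 + 1528) = 2 - 17857 = -17855)
t = 3360 (t = -72 - 78*(-44) = -72 + 3432 = 3360)
√(B + t) = √(-17855 + 3360) = √(-14495) = I*√14495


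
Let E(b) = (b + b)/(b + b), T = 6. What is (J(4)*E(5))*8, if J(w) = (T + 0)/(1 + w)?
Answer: 48/5 ≈ 9.6000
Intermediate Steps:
J(w) = 6/(1 + w) (J(w) = (6 + 0)/(1 + w) = 6/(1 + w))
E(b) = 1 (E(b) = (2*b)/((2*b)) = (2*b)*(1/(2*b)) = 1)
(J(4)*E(5))*8 = ((6/(1 + 4))*1)*8 = ((6/5)*1)*8 = (6/5)*8 = 48/5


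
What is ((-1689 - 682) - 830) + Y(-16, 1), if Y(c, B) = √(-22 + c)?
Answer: -3201 + I*√38 ≈ -3201.0 + 6.1644*I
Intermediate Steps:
((-1689 - 682) - 830) + Y(-16, 1) = ((-1689 - 682) - 830) + √(-22 - 16) = (-2371 - 830) + √(-38) = -3201 + I*√38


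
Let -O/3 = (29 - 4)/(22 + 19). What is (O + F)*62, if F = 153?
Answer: 384276/41 ≈ 9372.6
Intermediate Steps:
O = -75/41 (O = -3*(29 - 4)/(22 + 19) = -75/41 ≈ -1.8293)
(O + F)*62 = (-75/41 + 153)*62 = (6198/41)*62 = 384276/41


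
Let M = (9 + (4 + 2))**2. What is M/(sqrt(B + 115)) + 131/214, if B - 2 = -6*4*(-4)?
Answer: 131/214 + 75*sqrt(213)/71 ≈ 16.029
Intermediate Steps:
M = 225 (M = (9 + 6)**2 = 15**2 = 225)
B = 98 (B = 2 - 6*4*(-4) = 2 - 24*(-4) = 2 + 96 = 98)
M/(sqrt(B + 115)) + 131/214 = 225/(sqrt(98 + 115)) + 131/214 = 225/(sqrt(213)) + 131*(1/214) = 225*(sqrt(213)/213) + 131/214 = 75*sqrt(213)/71 + 131/214 = 131/214 + 75*sqrt(213)/71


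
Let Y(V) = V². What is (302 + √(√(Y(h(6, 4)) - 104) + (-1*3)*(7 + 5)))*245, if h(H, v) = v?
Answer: 73990 + 245*√(-36 + 2*I*√22) ≈ 74180.0 + 1482.2*I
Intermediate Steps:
(302 + √(√(Y(h(6, 4)) - 104) + (-1*3)*(7 + 5)))*245 = (302 + √(√(4² - 104) + (-1*3)*(7 + 5)))*245 = (302 + √(√(16 - 104) - 3*12))*245 = (302 + √(√(-88) - 36))*245 = (302 + √(2*I*√22 - 36))*245 = (302 + √(-36 + 2*I*√22))*245 = 73990 + 245*√(-36 + 2*I*√22)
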